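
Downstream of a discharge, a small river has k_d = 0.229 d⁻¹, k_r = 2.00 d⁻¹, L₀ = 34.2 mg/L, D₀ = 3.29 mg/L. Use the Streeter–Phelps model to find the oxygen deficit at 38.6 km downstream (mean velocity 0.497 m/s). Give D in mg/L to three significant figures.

Travel time t = x/v = 38.6 km / (0.497 m/s) = 38600 m / 0.497 m/s = 77670 s = 0.8989 d.
k_d L₀/(k_r−k_d) = 0.229×34.2/(2.00−0.229) = 7.832/1.771 = 4.422 mg/L.
e^(−k_d t) = e^(−0.229×0.8989) = 0.8140; e^(−k_r t) = e^(−2.00×0.8989) = 0.1657.
D = 4.422 × (0.8140 − 0.1657) + 3.29 × 0.1657 = 2.867 + 0.5450 = 3.412 mg/L.

D ≈ 3.41 mg/L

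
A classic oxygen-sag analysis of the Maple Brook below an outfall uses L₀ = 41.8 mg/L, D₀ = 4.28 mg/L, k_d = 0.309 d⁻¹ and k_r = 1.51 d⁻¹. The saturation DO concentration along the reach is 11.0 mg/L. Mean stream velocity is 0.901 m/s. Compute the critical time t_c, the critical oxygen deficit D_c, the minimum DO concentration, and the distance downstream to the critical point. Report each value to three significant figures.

t_c ≈ 0.898 d; D_c ≈ 6.48 mg/L; min DO ≈ 4.52 mg/L; x_c ≈ 69.9 km

With k_r/k_d = 4.887 and 1 − D₀(k_r−k_d)/(k_d L₀) = 0.6020,
t_c = ln(4.887 × 0.6020) / (1.51 − 0.309) = ln(2.942) / 1.201 = 1.079/1.201 = 0.8985 d.
L(t_c) = L₀ e^(−k_d t_c) = 41.8 × 0.7576 = 31.67 mg/L, and at the critical point k_r D_c = k_d L, so D_c = (0.309/1.51) × 31.67 = 6.480 mg/L.
Minimum DO = C_s − D_c = 11.0 − 6.480 = 4.520 mg/L.
x_c = v t_c = 0.901 m/s × 0.8985 d × 86400 s/d = 69940 m ≈ 69.9 km.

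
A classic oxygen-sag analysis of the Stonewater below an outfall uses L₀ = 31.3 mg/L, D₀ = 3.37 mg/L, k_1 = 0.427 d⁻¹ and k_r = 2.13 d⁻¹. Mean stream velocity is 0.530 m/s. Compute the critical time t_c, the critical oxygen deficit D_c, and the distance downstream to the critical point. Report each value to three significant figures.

t_c = [1/(k_r−k_1)] ln[(k_r/k_1)(1 − D₀(k_r−k_1)/(k_1 L₀))]
= [1/(2.13−0.427)] ln[(2.13/0.427)(1 − 3.37×1.703/(0.427×31.3))]
= (1/1.703) ln[4.988 × 0.5706] = 0.5872 × ln(2.846) = 0.5872 × 1.046 = 0.6142 d.
L(t_c) = L₀ e^(−k_1 t_c) = 31.3 × 0.7693 = 24.08 mg/L, and at the critical point k_r D_c = k_1 L, so D_c = (0.427/2.13) × 24.08 = 4.827 mg/L.
x_c = v t_c = 0.530 m/s × 0.6142 d × 86400 s/d = 28130 m ≈ 28.1 km.

t_c ≈ 0.614 d; D_c ≈ 4.83 mg/L; x_c ≈ 28.1 km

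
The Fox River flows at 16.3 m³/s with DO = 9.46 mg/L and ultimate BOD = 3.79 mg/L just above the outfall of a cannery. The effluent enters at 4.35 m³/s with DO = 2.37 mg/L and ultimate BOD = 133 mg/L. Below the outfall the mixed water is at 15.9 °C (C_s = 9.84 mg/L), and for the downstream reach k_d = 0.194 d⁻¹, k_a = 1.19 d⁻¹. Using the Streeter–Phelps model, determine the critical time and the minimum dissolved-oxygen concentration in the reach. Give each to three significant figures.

Mixed DO = (16.3×9.46 + 4.35×2.37)/(16.3+4.35) = 164.5/20.65 = 7.966 mg/L.
Mixed L₀ = (16.3×3.79 + 4.35×133)/(20.65) = 640.3/20.65 = 31.01 mg/L.
Initial deficit D₀ = C_s − DO₀ = 9.84 − 7.966 = 1.874 mg/L.
t_c = (1/0.9960) ln[(1.19/0.194)(1 − 1.874×0.9960/(0.194×31.01))] = 1.004 × ln(4.231) = 1.448 d.
D_c = (0.194/1.19) × 31.01 × e^(−0.194×1.448) = 0.1630 × 31.01 × 0.7551 = 3.817 mg/L.
Minimum DO = 9.84 − 3.817 = 6.023 mg/L.

t_c ≈ 1.45 d; minimum DO ≈ 6.02 mg/L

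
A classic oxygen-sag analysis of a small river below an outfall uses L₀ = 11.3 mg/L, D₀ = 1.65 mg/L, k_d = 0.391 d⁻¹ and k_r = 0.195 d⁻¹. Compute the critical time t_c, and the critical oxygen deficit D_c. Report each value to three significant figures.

t_c = [1/(k_r−k_d)] ln[(k_r/k_d)(1 − D₀(k_r−k_d)/(k_d L₀))]
= [1/(0.195−0.391)] ln[(0.195/0.391)(1 − 1.65×-0.1960/(0.391×11.3))]
= (1/-0.1960) ln[0.4987 × 1.073] = -5.102 × ln(0.5352) = -5.102 × -0.6251 = 3.189 d.
D_c = (k_d/k_r) L₀ e^(−k_d t_c) = (0.391/0.195) × 11.3 × e^(−0.391×3.189) = 2.005 × 11.3 × 0.2874 = 6.511 mg/L.

t_c ≈ 3.19 d; D_c ≈ 6.51 mg/L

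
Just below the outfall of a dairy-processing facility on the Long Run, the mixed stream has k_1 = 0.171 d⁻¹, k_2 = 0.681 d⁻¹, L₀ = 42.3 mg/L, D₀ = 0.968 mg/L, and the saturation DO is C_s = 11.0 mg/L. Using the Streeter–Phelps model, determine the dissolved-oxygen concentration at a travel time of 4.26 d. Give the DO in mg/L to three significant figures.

DO ≈ 4.88 mg/L

k_1 L₀/(k_2−k_1) = 0.171×42.3/(0.681−0.171) = 7.233/0.5100 = 14.18 mg/L.
e^(−k_1 t) = e^(−0.171×4.260) = 0.4827; e^(−k_2 t) = e^(−0.681×4.260) = 0.05496.
D = 14.18 × (0.4827 − 0.05496) + 0.968 × 0.05496 = 6.066 + 0.05321 = 6.119 mg/L.
DO = C_s − D = 11.0 − 6.119 = 4.881 mg/L.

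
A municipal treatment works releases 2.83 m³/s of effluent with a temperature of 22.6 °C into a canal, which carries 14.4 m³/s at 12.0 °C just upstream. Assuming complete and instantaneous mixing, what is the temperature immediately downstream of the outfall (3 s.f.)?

13.7 °C

Flow-weighted mixing: C = (Q_r C_r + Q_w C_w)/(Q_r + Q_w)
= (14.4×12.0 + 2.83×22.6)/(14.4 + 2.83) = 236.8/17.23 = 13.74 °C.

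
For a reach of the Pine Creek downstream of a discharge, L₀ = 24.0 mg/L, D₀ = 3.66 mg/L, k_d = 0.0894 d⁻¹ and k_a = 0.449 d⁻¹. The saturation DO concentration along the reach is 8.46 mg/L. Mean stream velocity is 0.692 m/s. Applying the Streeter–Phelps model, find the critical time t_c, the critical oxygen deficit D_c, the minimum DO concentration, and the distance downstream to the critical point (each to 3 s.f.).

t_c ≈ 1.85 d; D_c ≈ 4.05 mg/L; min DO ≈ 4.41 mg/L; x_c ≈ 110 km

At the critical point dD/dt = 0, so k_d L₀ e^(−k_d t) = k_a D. Substituting D(t) from the Streeter–Phelps equation and solving for t gives
t_c = ln[(k_a/k_d)(1 − D₀(k_a−k_d)/(k_d L₀))] / (k_a−k_d).
Here k_a−k_d = 0.3596 d⁻¹ and 1 − D₀(k_a−k_d)/(k_d L₀) = 1 − 3.66×0.3596/(0.0894×24.0) = 0.3866, so
t_c = ln(5.022 × 0.3866) / 0.3596 = 0.6635 / 0.3596 = 1.845 d.
L(t_c) = L₀ e^(−k_d t_c) = 24.0 × 0.8479 = 20.35 mg/L, and at the critical point k_a D_c = k_d L, so D_c = (0.0894/0.449) × 20.35 = 4.052 mg/L.
Minimum DO = C_s − D_c = 8.46 − 4.052 = 4.408 mg/L.
x_c = v t_c = 0.692 m/s × 1.845 d × 86400 s/d = 110300 m ≈ 110 km.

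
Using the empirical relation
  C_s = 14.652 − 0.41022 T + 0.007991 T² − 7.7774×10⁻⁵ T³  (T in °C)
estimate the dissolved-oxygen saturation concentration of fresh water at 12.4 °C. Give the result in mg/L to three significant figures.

C_s = 14.652 − 0.41022×12.4 + 0.007991×12.4² − 7.7774×10⁻⁵×12.4³ = 10.65 mg/L.

C_s ≈ 10.6 mg/L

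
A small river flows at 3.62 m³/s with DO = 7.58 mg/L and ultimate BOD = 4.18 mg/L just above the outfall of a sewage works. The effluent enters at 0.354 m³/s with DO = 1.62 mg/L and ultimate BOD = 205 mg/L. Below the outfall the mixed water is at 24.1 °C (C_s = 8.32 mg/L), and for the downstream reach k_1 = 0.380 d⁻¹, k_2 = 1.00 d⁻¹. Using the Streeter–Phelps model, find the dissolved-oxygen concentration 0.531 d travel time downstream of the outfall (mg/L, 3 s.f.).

DO ≈ 4.47 mg/L

Mixed DO = (3.62×7.58 + 0.354×1.62)/(3.62+0.354) = 28.01/3.974 = 7.049 mg/L.
Mixed L₀ = (3.62×4.18 + 0.354×205)/(3.974) = 87.70/3.974 = 22.07 mg/L.
Initial deficit D₀ = C_s − DO₀ = 8.32 − 7.049 = 1.271 mg/L.
D(0.531) = [0.380×22.07/(1.00−0.380)](e^(−0.380×0.531) − e^(−1.00×0.531)) + 1.271 e^(−1.00×0.531)
= 13.53 × (0.8173 − 0.5880) + 1.271 × 0.5880 = 3.848 mg/L.
DO = 8.32 − 3.848 = 4.472 mg/L.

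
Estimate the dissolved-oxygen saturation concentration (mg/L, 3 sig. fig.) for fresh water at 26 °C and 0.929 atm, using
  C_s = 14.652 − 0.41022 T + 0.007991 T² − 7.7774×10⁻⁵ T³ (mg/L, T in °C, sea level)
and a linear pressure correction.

C_s ≈ 7.45 mg/L

At sea level: C_s = 14.652 − 0.41022×26 + 0.007991×26² − 7.7774×10⁻⁵×26³ = 8.021 mg/L.
Pressure correction: C_s' = 8.021 × 0.929 = 7.452 mg/L.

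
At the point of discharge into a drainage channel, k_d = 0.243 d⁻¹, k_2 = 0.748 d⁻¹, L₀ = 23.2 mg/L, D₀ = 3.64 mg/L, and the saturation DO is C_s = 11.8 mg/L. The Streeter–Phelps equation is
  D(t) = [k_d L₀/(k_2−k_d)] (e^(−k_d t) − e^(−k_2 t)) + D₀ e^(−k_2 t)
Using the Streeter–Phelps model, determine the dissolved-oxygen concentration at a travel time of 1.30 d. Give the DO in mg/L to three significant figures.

k_d L₀/(k_2−k_d) = 0.243×23.2/(0.748−0.243) = 5.638/0.5050 = 11.16 mg/L.
e^(−k_d t) = e^(−0.243×1.300) = 0.7291; e^(−k_2 t) = e^(−0.748×1.300) = 0.3782.
D = 11.16 × (0.7291 − 0.3782) + 3.64 × 0.3782 = 3.918 + 1.377 = 5.294 mg/L.
DO = C_s − D = 11.8 − 5.294 = 6.506 mg/L.

DO ≈ 6.51 mg/L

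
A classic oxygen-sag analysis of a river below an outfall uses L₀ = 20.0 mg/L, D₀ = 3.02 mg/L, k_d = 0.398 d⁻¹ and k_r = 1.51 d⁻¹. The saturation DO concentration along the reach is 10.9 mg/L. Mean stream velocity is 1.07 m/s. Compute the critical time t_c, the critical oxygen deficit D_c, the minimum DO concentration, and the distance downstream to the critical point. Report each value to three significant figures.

With k_r/k_d = 3.794 and 1 − D₀(k_r−k_d)/(k_d L₀) = 0.5781,
t_c = ln(3.794 × 0.5781) / (1.51 − 0.398) = ln(2.193) / 1.112 = 0.7854/1.112 = 0.7063 d.
L(t_c) = L₀ e^(−k_d t_c) = 20.0 × 0.7549 = 15.10 mg/L, and at the critical point k_r D_c = k_d L, so D_c = (0.398/1.51) × 15.10 = 3.980 mg/L.
Minimum DO = C_s − D_c = 10.9 − 3.980 = 6.920 mg/L.
x_c = v t_c = 1.07 m/s × 0.7063 d × 86400 s/d = 65300 m ≈ 65.3 km.

t_c ≈ 0.706 d; D_c ≈ 3.98 mg/L; min DO ≈ 6.92 mg/L; x_c ≈ 65.3 km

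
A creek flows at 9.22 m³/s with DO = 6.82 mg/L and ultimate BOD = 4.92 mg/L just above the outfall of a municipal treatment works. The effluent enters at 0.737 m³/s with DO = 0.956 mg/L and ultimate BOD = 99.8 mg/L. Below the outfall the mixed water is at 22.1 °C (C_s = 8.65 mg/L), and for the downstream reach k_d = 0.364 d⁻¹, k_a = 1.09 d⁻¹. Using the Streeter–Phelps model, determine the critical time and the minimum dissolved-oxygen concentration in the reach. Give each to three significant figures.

Mixed DO = (9.22×6.82 + 0.737×0.956)/(9.22+0.737) = 63.58/9.957 = 6.386 mg/L.
Mixed L₀ = (9.22×4.92 + 0.737×99.8)/(9.957) = 118.9/9.957 = 11.94 mg/L.
Initial deficit D₀ = C_s − DO₀ = 8.65 − 6.386 = 2.264 mg/L.
t_c = (1/0.7260) ln[(1.09/0.364)(1 − 2.264×0.7260/(0.364×11.94))] = 1.377 × ln(1.862) = 0.8565 d.
D_c = (0.364/1.09) × 11.94 × e^(−0.364×0.8565) = 0.3339 × 11.94 × 0.7322 = 2.920 mg/L.
Minimum DO = 8.65 − 2.920 = 5.730 mg/L.

t_c ≈ 0.856 d; minimum DO ≈ 5.73 mg/L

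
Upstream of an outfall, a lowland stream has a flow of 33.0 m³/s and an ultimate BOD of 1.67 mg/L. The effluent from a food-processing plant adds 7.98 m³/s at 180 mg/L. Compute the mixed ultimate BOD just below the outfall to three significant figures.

Flow-weighted mixing: C = (Q_r C_r + Q_w C_w)/(Q_r + Q_w)
= (33.0×1.67 + 7.98×180)/(33.0 + 7.98) = 1492/40.98 = 36.40 mg/L.

36.4 mg/L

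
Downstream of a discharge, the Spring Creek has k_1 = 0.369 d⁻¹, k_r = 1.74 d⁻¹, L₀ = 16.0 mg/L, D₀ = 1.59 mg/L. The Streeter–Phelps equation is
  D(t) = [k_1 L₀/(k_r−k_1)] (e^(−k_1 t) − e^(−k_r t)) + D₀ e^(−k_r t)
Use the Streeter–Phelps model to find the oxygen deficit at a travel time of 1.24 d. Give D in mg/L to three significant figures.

D ≈ 2.41 mg/L

k_1 L₀/(k_r−k_1) = 0.369×16.0/(1.74−0.369) = 5.904/1.371 = 4.306 mg/L.
e^(−k_1 t) = e^(−0.369×1.240) = 0.6328; e^(−k_r t) = e^(−1.74×1.240) = 0.1156.
D = 4.306 × (0.6328 − 0.1156) + 1.59 × 0.1156 = 2.227 + 0.1838 = 2.411 mg/L.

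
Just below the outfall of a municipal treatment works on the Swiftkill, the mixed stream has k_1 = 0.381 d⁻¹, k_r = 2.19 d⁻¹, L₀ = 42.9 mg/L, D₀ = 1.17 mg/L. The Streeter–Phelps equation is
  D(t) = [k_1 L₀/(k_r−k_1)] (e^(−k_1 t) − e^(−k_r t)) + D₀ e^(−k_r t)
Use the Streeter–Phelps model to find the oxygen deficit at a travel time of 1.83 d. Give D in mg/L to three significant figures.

k_1 L₀/(k_r−k_1) = 0.381×42.9/(2.19−0.381) = 16.34/1.809 = 9.035 mg/L.
e^(−k_1 t) = e^(−0.381×1.830) = 0.4980; e^(−k_r t) = e^(−2.19×1.830) = 0.01818.
D = 9.035 × (0.4980 − 0.01818) + 1.17 × 0.01818 = 4.335 + 0.02126 = 4.356 mg/L.

D ≈ 4.36 mg/L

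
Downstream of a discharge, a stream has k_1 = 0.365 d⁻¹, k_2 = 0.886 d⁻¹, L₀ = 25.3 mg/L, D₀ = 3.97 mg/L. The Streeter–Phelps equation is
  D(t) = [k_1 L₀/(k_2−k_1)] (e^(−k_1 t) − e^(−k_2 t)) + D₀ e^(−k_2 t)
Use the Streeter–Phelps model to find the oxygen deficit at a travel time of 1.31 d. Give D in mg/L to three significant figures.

k_1 L₀/(k_2−k_1) = 0.365×25.3/(0.886−0.365) = 9.235/0.5210 = 17.72 mg/L.
e^(−k_1 t) = e^(−0.365×1.310) = 0.6199; e^(−k_2 t) = e^(−0.886×1.310) = 0.3133.
D = 17.72 × (0.6199 − 0.3133) + 3.97 × 0.3133 = 5.435 + 1.244 = 6.679 mg/L.

D ≈ 6.68 mg/L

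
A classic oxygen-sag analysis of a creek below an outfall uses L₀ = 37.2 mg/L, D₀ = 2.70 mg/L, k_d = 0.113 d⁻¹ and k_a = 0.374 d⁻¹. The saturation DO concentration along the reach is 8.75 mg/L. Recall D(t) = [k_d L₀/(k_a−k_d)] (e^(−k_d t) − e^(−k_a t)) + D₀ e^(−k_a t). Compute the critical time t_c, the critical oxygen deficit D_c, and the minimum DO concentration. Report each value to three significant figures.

With k_a/k_d = 3.310 and 1 − D₀(k_a−k_d)/(k_d L₀) = 0.8324,
t_c = ln(3.310 × 0.8324) / (0.374 − 0.113) = ln(2.755) / 0.2610 = 1.013/0.2610 = 3.883 d.
L(t_c) = L₀ e^(−k_d t_c) = 37.2 × 0.6448 = 23.99 mg/L, and at the critical point k_a D_c = k_d L, so D_c = (0.113/0.374) × 23.99 = 7.248 mg/L.
Minimum DO = C_s − D_c = 8.75 − 7.248 = 1.502 mg/L.

t_c ≈ 3.88 d; D_c ≈ 7.25 mg/L; min DO ≈ 1.50 mg/L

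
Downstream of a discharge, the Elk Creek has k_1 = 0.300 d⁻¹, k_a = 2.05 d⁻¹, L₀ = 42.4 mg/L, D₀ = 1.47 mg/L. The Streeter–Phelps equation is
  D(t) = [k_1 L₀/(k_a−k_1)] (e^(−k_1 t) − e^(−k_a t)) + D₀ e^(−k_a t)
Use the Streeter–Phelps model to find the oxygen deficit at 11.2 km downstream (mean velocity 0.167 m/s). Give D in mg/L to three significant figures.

Travel time t = x/v = 11.2 km / (0.167 m/s) = 11200 m / 0.167 m/s = 67070 s = 0.7762 d.
k_1 L₀/(k_a−k_1) = 0.300×42.4/(2.05−0.300) = 12.72/1.750 = 7.269 mg/L.
e^(−k_1 t) = e^(−0.300×0.7762) = 0.7923; e^(−k_a t) = e^(−2.05×0.7762) = 0.2037.
D = 7.269 × (0.7923 − 0.2037) + 1.47 × 0.2037 = 4.278 + 0.2994 = 4.578 mg/L.

D ≈ 4.58 mg/L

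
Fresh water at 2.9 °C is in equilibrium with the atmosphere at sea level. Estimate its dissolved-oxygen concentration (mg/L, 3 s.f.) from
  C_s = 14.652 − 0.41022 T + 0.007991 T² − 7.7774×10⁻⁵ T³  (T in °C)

C_s ≈ 13.5 mg/L

C_s = 14.652 − 0.41022×2.9 + 0.007991×2.9² − 7.7774×10⁻⁵×2.9³ = 13.53 mg/L.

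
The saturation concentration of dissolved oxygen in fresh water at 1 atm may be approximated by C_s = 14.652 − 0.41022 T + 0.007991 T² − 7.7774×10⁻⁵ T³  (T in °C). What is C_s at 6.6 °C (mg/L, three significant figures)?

C_s = 14.652 − 0.41022×6.6 + 0.007991×6.6² − 7.7774×10⁻⁵×6.6³ = 12.27 mg/L.

C_s ≈ 12.3 mg/L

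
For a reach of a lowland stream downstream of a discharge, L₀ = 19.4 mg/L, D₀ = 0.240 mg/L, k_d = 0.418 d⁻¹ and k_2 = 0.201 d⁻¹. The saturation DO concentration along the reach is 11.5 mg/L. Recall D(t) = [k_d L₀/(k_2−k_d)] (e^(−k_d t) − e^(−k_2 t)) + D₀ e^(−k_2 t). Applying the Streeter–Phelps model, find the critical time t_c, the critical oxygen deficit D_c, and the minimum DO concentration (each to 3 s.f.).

t_c ≈ 3.34 d; D_c ≈ 9.97 mg/L; min DO ≈ 1.53 mg/L

With k_2/k_d = 0.4809 and 1 − D₀(k_2−k_d)/(k_d L₀) = 1.006,
t_c = ln(0.4809 × 1.006) / (0.201 − 0.418) = ln(0.4839) / -0.2170 = -0.7258/-0.2170 = 3.345 d.
L(t_c) = L₀ e^(−k_d t_c) = 19.4 × 0.2471 = 4.793 mg/L, and at the critical point k_2 D_c = k_d L, so D_c = (0.418/0.201) × 4.793 = 9.968 mg/L.
Minimum DO = C_s − D_c = 11.5 − 9.968 = 1.532 mg/L.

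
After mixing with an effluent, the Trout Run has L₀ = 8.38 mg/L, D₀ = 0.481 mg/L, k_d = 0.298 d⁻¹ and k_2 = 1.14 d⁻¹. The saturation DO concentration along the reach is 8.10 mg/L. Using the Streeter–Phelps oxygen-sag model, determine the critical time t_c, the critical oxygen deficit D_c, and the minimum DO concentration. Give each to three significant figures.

With k_2/k_d = 3.826 and 1 − D₀(k_2−k_d)/(k_d L₀) = 0.8378,
t_c = ln(3.826 × 0.8378) / (1.14 − 0.298) = ln(3.205) / 0.8420 = 1.165/0.8420 = 1.383 d.
L(t_c) = L₀ e^(−k_d t_c) = 8.38 × 0.6622 = 5.549 mg/L, and at the critical point k_2 D_c = k_d L, so D_c = (0.298/1.14) × 5.549 = 1.451 mg/L.
Minimum DO = C_s − D_c = 8.10 − 1.451 = 6.649 mg/L.

t_c ≈ 1.38 d; D_c ≈ 1.45 mg/L; min DO ≈ 6.65 mg/L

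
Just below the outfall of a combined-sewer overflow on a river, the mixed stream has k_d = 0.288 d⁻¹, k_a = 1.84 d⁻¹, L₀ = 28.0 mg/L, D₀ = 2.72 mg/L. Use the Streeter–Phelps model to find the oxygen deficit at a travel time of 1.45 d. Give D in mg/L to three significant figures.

k_d L₀/(k_a−k_d) = 0.288×28.0/(1.84−0.288) = 8.064/1.552 = 5.196 mg/L.
e^(−k_d t) = e^(−0.288×1.450) = 0.6586; e^(−k_a t) = e^(−1.84×1.450) = 0.06939.
D = 5.196 × (0.6586 − 0.06939) + 2.72 × 0.06939 = 3.062 + 0.1887 = 3.250 mg/L.

D ≈ 3.25 mg/L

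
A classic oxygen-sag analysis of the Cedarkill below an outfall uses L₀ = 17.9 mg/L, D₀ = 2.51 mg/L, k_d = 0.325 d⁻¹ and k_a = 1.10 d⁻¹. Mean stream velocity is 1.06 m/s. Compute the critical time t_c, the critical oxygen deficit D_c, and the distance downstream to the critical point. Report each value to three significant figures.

t_c = [1/(k_a−k_d)] ln[(k_a/k_d)(1 − D₀(k_a−k_d)/(k_d L₀))]
= [1/(1.10−0.325)] ln[(1.10/0.325)(1 − 2.51×0.7750/(0.325×17.9))]
= (1/0.7750) ln[3.385 × 0.6656] = 1.290 × ln(2.253) = 1.290 × 0.8122 = 1.048 d.
D_c = (k_d/k_a) L₀ e^(−k_d t_c) = (0.325/1.10) × 17.9 × e^(−0.325×1.048) = 0.2955 × 17.9 × 0.7113 = 3.762 mg/L.
x_c = v t_c = 1.06 m/s × 1.048 d × 86400 s/d = 95980 m ≈ 96.0 km.

t_c ≈ 1.05 d; D_c ≈ 3.76 mg/L; x_c ≈ 96.0 km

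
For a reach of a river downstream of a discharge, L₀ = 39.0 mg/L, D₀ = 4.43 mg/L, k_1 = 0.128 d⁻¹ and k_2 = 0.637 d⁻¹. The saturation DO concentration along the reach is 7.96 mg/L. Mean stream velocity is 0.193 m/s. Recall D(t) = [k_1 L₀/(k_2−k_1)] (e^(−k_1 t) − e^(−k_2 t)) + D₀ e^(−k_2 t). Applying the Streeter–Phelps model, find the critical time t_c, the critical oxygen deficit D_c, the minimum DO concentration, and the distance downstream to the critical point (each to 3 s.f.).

t_c ≈ 1.97 d; D_c ≈ 6.09 mg/L; min DO ≈ 1.87 mg/L; x_c ≈ 32.9 km

With k_2/k_1 = 4.977 and 1 − D₀(k_2−k_1)/(k_1 L₀) = 0.5483,
t_c = ln(4.977 × 0.5483) / (0.637 − 0.128) = ln(2.729) / 0.5090 = 1.004/0.5090 = 1.972 d.
D_c = (k_1/k_2) L₀ e^(−k_1 t_c) = (0.128/0.637) × 39.0 × e^(−0.128×1.972) = 0.2009 × 39.0 × 0.7769 = 6.088 mg/L.
Minimum DO = C_s − D_c = 7.96 − 6.088 = 1.872 mg/L.
x_c = v t_c = 0.193 m/s × 1.972 d × 86400 s/d = 32890 m ≈ 32.9 km.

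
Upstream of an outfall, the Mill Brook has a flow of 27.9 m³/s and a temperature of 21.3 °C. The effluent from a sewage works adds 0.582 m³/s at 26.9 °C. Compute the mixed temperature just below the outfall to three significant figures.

21.4 °C

Flow-weighted mixing: C = (Q_r C_r + Q_w C_w)/(Q_r + Q_w)
= (27.9×21.3 + 0.582×26.9)/(27.9 + 0.582) = 609.9/28.48 = 21.41 °C.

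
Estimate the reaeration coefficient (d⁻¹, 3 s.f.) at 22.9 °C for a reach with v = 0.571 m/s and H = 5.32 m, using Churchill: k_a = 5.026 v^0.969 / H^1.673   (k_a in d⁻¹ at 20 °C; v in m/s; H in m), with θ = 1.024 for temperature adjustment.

k_a ≈ 0.191 d⁻¹

k_a(20) = 5.026 × 0.571^0.969 / 5.32^1.673 = 5.026 × 0.5810 / 16.39 = 0.1782 d⁻¹.
k_a(22.9) = 0.1782 × 1.024^(22.9−20) = 0.1782 × 1.071 = 0.1909 d⁻¹.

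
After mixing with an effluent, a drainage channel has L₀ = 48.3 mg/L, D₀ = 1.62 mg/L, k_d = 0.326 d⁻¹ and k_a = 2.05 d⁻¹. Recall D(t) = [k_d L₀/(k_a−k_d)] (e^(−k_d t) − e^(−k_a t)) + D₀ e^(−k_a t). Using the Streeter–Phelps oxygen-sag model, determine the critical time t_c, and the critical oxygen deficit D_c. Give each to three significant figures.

t_c ≈ 0.953 d; D_c ≈ 5.63 mg/L

With k_a/k_d = 6.288 and 1 − D₀(k_a−k_d)/(k_d L₀) = 0.8226,
t_c = ln(6.288 × 0.8226) / (2.05 − 0.326) = ln(5.173) / 1.724 = 1.643/1.724 = 0.9533 d.
D_c = (k_d/k_a) L₀ e^(−k_d t_c) = (0.326/2.05) × 48.3 × e^(−0.326×0.9533) = 0.1590 × 48.3 × 0.7329 = 5.629 mg/L.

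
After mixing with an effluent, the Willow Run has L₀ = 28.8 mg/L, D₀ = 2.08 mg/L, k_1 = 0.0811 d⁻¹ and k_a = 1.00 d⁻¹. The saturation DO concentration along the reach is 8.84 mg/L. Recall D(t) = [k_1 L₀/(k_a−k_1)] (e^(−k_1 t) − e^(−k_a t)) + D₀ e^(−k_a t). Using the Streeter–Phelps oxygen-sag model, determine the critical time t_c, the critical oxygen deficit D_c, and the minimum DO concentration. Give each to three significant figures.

At the critical point dD/dt = 0, so k_1 L₀ e^(−k_1 t) = k_a D. Substituting D(t) from the Streeter–Phelps equation and solving for t gives
t_c = ln[(k_a/k_1)(1 − D₀(k_a−k_1)/(k_1 L₀))] / (k_a−k_1).
Here k_a−k_1 = 0.9189 d⁻¹ and 1 − D₀(k_a−k_1)/(k_1 L₀) = 1 − 2.08×0.9189/(0.0811×28.8) = 0.1817, so
t_c = ln(12.33 × 0.1817) / 0.9189 = 0.8066 / 0.9189 = 0.8778 d.
D_c = (k_1/k_a) L₀ e^(−k_1 t_c) = (0.0811/1.00) × 28.8 × e^(−0.0811×0.8778) = 0.08110 × 28.8 × 0.9313 = 2.175 mg/L.
Minimum DO = C_s − D_c = 8.84 − 2.175 = 6.665 mg/L.

t_c ≈ 0.878 d; D_c ≈ 2.18 mg/L; min DO ≈ 6.66 mg/L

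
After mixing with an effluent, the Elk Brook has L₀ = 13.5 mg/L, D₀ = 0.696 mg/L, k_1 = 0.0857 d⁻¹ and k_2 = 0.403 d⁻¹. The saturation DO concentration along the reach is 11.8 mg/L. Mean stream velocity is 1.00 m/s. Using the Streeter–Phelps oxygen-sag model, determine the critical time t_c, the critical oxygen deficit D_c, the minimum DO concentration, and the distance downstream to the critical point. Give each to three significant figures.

With k_2/k_1 = 4.702 and 1 − D₀(k_2−k_1)/(k_1 L₀) = 0.8091,
t_c = ln(4.702 × 0.8091) / (0.403 − 0.0857) = ln(3.805) / 0.3173 = 1.336/0.3173 = 4.211 d.
D_c = (k_1/k_2) L₀ e^(−k_1 t_c) = (0.0857/0.403) × 13.5 × e^(−0.0857×4.211) = 0.2127 × 13.5 × 0.6970 = 2.001 mg/L.
Minimum DO = C_s − D_c = 11.8 − 2.001 = 9.799 mg/L.
x_c = v t_c = 1.00 m/s × 4.211 d × 86400 s/d = 363900 m ≈ 364 km.

t_c ≈ 4.21 d; D_c ≈ 2.00 mg/L; min DO ≈ 9.80 mg/L; x_c ≈ 364 km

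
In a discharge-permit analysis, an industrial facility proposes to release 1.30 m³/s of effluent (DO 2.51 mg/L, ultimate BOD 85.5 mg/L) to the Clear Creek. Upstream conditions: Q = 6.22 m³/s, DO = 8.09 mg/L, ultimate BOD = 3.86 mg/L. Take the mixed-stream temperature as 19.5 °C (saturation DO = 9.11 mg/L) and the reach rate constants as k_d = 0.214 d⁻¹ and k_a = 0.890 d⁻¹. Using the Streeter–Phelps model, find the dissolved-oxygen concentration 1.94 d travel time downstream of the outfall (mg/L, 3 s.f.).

Mixed DO = (6.22×8.09 + 1.30×2.51)/(6.22+1.30) = 53.58/7.520 = 7.125 mg/L.
Mixed L₀ = (6.22×3.86 + 1.30×85.5)/(7.520) = 135.2/7.520 = 17.97 mg/L.
Initial deficit D₀ = C_s − DO₀ = 9.11 − 7.125 = 1.985 mg/L.
D(1.94) = [0.214×17.97/(0.890−0.214)](e^(−0.214×1.94) − e^(−0.890×1.94)) + 1.985 e^(−0.890×1.94)
= 5.690 × (0.6602 − 0.1779) + 1.985 × 0.1779 = 3.097 mg/L.
DO = 9.11 − 3.097 = 6.013 mg/L.

DO ≈ 6.01 mg/L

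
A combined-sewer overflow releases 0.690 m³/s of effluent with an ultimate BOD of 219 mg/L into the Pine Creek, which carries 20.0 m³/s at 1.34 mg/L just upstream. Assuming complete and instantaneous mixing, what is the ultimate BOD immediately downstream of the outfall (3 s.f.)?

8.60 mg/L

Flow-weighted mixing: C = (Q_r C_r + Q_w C_w)/(Q_r + Q_w)
= (20.0×1.34 + 0.690×219)/(20.0 + 0.690) = 177.9/20.69 = 8.599 mg/L.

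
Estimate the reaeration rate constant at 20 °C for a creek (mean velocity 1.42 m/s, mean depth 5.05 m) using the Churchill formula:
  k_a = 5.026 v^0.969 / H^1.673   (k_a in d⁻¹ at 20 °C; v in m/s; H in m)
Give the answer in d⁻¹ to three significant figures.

k_a ≈ 0.470 d⁻¹

k_a = 5.026 × 1.42^0.969 / 5.05^1.673 = 5.026 × 1.405 / 15.02 = 0.4701 d⁻¹.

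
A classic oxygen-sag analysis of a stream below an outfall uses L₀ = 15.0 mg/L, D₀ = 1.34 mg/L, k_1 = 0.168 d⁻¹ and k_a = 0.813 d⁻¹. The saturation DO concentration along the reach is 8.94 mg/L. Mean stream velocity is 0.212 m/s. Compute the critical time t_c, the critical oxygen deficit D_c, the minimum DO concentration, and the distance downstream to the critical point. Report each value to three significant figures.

At the critical point dD/dt = 0, so k_1 L₀ e^(−k_1 t) = k_a D. Substituting D(t) from the Streeter–Phelps equation and solving for t gives
t_c = ln[(k_a/k_1)(1 − D₀(k_a−k_1)/(k_1 L₀))] / (k_a−k_1).
Here k_a−k_1 = 0.6450 d⁻¹ and 1 − D₀(k_a−k_1)/(k_1 L₀) = 1 − 1.34×0.6450/(0.168×15.0) = 0.6570, so
t_c = ln(4.839 × 0.6570) / 0.6450 = 1.157 / 0.6450 = 1.793 d.
D_c = (k_1/k_a) L₀ e^(−k_1 t_c) = (0.168/0.813) × 15.0 × e^(−0.168×1.793) = 0.2066 × 15.0 × 0.7399 = 2.293 mg/L.
Minimum DO = C_s − D_c = 8.94 − 2.293 = 6.647 mg/L.
x_c = v t_c = 0.212 m/s × 1.793 d × 86400 s/d = 32850 m ≈ 32.8 km.

t_c ≈ 1.79 d; D_c ≈ 2.29 mg/L; min DO ≈ 6.65 mg/L; x_c ≈ 32.8 km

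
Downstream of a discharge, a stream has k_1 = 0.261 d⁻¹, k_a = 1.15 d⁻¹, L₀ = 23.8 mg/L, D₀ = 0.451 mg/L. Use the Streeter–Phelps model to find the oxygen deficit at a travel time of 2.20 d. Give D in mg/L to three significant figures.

D ≈ 3.41 mg/L

k_1 L₀/(k_a−k_1) = 0.261×23.8/(1.15−0.261) = 6.212/0.8890 = 6.987 mg/L.
e^(−k_1 t) = e^(−0.261×2.200) = 0.5632; e^(−k_a t) = e^(−1.15×2.200) = 0.07966.
D = 6.987 × (0.5632 − 0.07966) + 0.451 × 0.07966 = 3.378 + 0.03593 = 3.414 mg/L.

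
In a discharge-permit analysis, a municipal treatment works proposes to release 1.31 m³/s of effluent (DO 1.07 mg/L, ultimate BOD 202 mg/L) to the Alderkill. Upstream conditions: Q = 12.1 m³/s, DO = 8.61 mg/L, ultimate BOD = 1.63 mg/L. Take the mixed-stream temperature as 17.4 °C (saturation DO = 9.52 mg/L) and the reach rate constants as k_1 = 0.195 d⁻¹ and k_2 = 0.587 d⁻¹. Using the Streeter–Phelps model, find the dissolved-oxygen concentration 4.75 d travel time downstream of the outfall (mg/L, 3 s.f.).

DO ≈ 5.89 mg/L

Mixed DO = (12.1×8.61 + 1.31×1.07)/(12.1+1.31) = 105.6/13.41 = 7.873 mg/L.
Mixed L₀ = (12.1×1.63 + 1.31×202)/(13.41) = 284.3/13.41 = 21.20 mg/L.
Initial deficit D₀ = C_s − DO₀ = 9.52 − 7.873 = 1.647 mg/L.
D(4.75) = [0.195×21.20/(0.587−0.195)](e^(−0.195×4.75) − e^(−0.587×4.75)) + 1.647 e^(−0.587×4.75)
= 10.55 × (0.3960 − 0.06153) + 1.647 × 0.06153 = 3.630 mg/L.
DO = 9.52 − 3.630 = 5.890 mg/L.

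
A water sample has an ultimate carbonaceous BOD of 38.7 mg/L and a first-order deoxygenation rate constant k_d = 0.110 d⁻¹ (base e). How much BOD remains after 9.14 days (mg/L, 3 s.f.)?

L ≈ 14.2 mg/L

L_t = L₀ e^(−k_d t) = 38.7 × e^(−0.110×9.14) = 38.7 × 0.3659 = 14.16 mg/L.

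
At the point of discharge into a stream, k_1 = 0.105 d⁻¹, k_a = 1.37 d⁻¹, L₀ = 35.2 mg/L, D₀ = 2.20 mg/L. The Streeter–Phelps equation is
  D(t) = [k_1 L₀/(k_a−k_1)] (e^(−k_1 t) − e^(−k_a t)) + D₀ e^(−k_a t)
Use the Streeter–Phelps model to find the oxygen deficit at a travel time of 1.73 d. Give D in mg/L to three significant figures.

D ≈ 2.37 mg/L

k_1 L₀/(k_a−k_1) = 0.105×35.2/(1.37−0.105) = 3.696/1.265 = 2.922 mg/L.
e^(−k_1 t) = e^(−0.105×1.730) = 0.8339; e^(−k_a t) = e^(−1.37×1.730) = 0.09347.
D = 2.922 × (0.8339 − 0.09347) + 2.20 × 0.09347 = 2.163 + 0.2056 = 2.369 mg/L.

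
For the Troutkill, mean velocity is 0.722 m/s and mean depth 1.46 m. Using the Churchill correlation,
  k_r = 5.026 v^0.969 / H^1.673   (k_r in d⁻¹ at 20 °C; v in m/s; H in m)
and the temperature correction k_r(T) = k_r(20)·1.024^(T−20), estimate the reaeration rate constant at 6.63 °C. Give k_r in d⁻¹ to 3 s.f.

k_r(20) = 5.026 × 0.722^0.969 / 1.46^1.673 = 5.026 × 0.7293 / 1.883 = 1.946 d⁻¹.
k_r(6.63) = 1.946 × 1.024^(6.63−20) = 1.946 × 0.7283 = 1.417 d⁻¹.

k_r ≈ 1.42 d⁻¹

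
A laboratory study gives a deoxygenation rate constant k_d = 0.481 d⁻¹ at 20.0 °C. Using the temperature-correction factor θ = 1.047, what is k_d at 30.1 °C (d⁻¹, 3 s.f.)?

k_d ≈ 0.765 d⁻¹

k_d(T₂) = k_d(T₁) · θ^(T₂−T₁) = 0.481 × 1.047^(30.1−20.0)
= 0.481 × 1.047^10.1 = 0.481 × 1.590 = 0.7649 d⁻¹.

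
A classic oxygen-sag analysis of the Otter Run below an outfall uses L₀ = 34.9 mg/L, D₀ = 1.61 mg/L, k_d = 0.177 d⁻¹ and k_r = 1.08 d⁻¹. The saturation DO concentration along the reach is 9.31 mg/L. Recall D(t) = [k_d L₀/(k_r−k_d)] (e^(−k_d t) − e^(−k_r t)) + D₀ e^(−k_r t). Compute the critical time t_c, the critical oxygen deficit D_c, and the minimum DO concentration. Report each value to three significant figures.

t_c ≈ 1.71 d; D_c ≈ 4.23 mg/L; min DO ≈ 5.08 mg/L

t_c = [1/(k_r−k_d)] ln[(k_r/k_d)(1 − D₀(k_r−k_d)/(k_d L₀))]
= [1/(1.08−0.177)] ln[(1.08/0.177)(1 − 1.61×0.9030/(0.177×34.9))]
= (1/0.9030) ln[6.102 × 0.7646] = 1.107 × ln(4.666) = 1.107 × 1.540 = 1.706 d.
L(t_c) = L₀ e^(−k_d t_c) = 34.9 × 0.7394 = 25.81 mg/L, and at the critical point k_r D_c = k_d L, so D_c = (0.177/1.08) × 25.81 = 4.229 mg/L.
Minimum DO = C_s − D_c = 9.31 − 4.229 = 5.081 mg/L.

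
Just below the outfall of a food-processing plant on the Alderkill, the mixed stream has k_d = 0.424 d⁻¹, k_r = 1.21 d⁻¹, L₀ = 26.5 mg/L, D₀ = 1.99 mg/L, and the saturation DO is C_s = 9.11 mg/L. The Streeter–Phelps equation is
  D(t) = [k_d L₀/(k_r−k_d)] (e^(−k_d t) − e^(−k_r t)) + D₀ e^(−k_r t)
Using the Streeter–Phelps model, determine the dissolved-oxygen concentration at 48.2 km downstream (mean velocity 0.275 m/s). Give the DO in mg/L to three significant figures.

Travel time t = x/v = 48.2 km / (0.275 m/s) = 48200 m / 0.275 m/s = 175300 s = 2.029 d.
k_d L₀/(k_r−k_d) = 0.424×26.5/(1.21−0.424) = 11.24/0.7860 = 14.30 mg/L.
e^(−k_d t) = e^(−0.424×2.029) = 0.4231; e^(−k_r t) = e^(−1.21×2.029) = 0.08590.
D = 14.30 × (0.4231 − 0.08590) + 1.99 × 0.08590 = 4.820 + 0.1709 = 4.991 mg/L.
DO = C_s − D = 9.11 − 4.991 = 4.119 mg/L.

DO ≈ 4.12 mg/L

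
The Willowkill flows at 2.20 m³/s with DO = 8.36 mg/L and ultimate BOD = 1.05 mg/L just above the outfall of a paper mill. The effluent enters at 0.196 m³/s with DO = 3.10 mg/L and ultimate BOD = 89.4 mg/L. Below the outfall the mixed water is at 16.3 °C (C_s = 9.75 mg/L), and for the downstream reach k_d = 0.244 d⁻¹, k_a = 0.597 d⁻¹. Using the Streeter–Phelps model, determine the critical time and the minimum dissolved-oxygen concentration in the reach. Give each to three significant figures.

t_c ≈ 1.45 d; minimum DO ≈ 7.37 mg/L

Mixed DO = (2.20×8.36 + 0.196×3.10)/(2.20+0.196) = 19.00/2.396 = 7.930 mg/L.
Mixed L₀ = (2.20×1.05 + 0.196×89.4)/(2.396) = 19.83/2.396 = 8.277 mg/L.
Initial deficit D₀ = C_s − DO₀ = 9.75 − 7.930 = 1.820 mg/L.
t_c = (1/0.3530) ln[(0.597/0.244)(1 − 1.820×0.3530/(0.244×8.277))] = 2.833 × ln(1.668) = 1.450 d.
D_c = (0.244/0.597) × 8.277 × e^(−0.244×1.450) = 0.4087 × 8.277 × 0.7020 = 2.375 mg/L.
Minimum DO = 9.75 − 2.375 = 7.375 mg/L.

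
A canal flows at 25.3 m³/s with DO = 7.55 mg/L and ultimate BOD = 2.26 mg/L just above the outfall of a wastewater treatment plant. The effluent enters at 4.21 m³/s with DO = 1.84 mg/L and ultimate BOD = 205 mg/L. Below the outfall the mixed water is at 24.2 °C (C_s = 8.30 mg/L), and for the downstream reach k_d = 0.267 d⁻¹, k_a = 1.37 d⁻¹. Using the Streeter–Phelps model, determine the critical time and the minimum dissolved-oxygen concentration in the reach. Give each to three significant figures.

Mixed DO = (25.3×7.55 + 4.21×1.84)/(25.3+4.21) = 198.8/29.51 = 6.735 mg/L.
Mixed L₀ = (25.3×2.26 + 4.21×205)/(29.51) = 920.2/29.51 = 31.18 mg/L.
Initial deficit D₀ = C_s − DO₀ = 8.30 − 6.735 = 1.565 mg/L.
t_c = (1/1.103) ln[(1.37/0.267)(1 − 1.565×1.103/(0.267×31.18))] = 0.9066 × ln(4.068) = 1.272 d.
D_c = (0.267/1.37) × 31.18 × e^(−0.267×1.272) = 0.1949 × 31.18 × 0.7120 = 4.327 mg/L.
Minimum DO = 8.30 − 4.327 = 3.973 mg/L.

t_c ≈ 1.27 d; minimum DO ≈ 3.97 mg/L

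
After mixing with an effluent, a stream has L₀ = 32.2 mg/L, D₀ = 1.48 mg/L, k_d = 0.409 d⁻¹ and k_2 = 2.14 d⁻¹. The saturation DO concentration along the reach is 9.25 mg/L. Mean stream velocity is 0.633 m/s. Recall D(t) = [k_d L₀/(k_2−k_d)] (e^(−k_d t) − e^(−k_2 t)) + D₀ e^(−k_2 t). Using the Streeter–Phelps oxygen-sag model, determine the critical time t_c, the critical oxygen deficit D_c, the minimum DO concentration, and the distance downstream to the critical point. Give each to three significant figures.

t_c ≈ 0.831 d; D_c ≈ 4.38 mg/L; min DO ≈ 4.87 mg/L; x_c ≈ 45.5 km

With k_2/k_d = 5.232 and 1 − D₀(k_2−k_d)/(k_d L₀) = 0.8055,
t_c = ln(5.232 × 0.8055) / (2.14 − 0.409) = ln(4.214) / 1.731 = 1.439/1.731 = 0.8310 d.
L(t_c) = L₀ e^(−k_d t_c) = 32.2 × 0.7118 = 22.92 mg/L, and at the critical point k_2 D_c = k_d L, so D_c = (0.409/2.14) × 22.92 = 4.381 mg/L.
Minimum DO = C_s − D_c = 9.25 − 4.381 = 4.869 mg/L.
x_c = v t_c = 0.633 m/s × 0.8310 d × 86400 s/d = 45450 m ≈ 45.5 km.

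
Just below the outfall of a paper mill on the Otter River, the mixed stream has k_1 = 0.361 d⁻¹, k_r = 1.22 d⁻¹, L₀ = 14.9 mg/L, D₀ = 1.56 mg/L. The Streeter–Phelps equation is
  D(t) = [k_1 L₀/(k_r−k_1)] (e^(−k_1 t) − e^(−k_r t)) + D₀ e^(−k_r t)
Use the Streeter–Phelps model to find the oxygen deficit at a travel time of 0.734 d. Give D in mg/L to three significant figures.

D ≈ 2.88 mg/L

k_1 L₀/(k_r−k_1) = 0.361×14.9/(1.22−0.361) = 5.379/0.8590 = 6.262 mg/L.
e^(−k_1 t) = e^(−0.361×0.7340) = 0.7672; e^(−k_r t) = e^(−1.22×0.7340) = 0.4084.
D = 6.262 × (0.7672 − 0.4084) + 1.56 × 0.4084 = 2.247 + 0.6371 = 2.884 mg/L.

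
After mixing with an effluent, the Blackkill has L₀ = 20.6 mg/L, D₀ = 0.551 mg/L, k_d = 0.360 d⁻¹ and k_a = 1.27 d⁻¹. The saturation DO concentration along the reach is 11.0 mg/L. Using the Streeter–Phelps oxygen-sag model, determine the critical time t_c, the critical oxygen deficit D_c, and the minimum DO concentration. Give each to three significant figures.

At the critical point dD/dt = 0, so k_d L₀ e^(−k_d t) = k_a D. Substituting D(t) from the Streeter–Phelps equation and solving for t gives
t_c = ln[(k_a/k_d)(1 − D₀(k_a−k_d)/(k_d L₀))] / (k_a−k_d).
Here k_a−k_d = 0.9100 d⁻¹ and 1 − D₀(k_a−k_d)/(k_d L₀) = 1 − 0.551×0.9100/(0.360×20.6) = 0.9324, so
t_c = ln(3.528 × 0.9324) / 0.9100 = 1.191 / 0.9100 = 1.308 d.
L(t_c) = L₀ e^(−k_d t_c) = 20.6 × 0.6244 = 12.86 mg/L, and at the critical point k_a D_c = k_d L, so D_c = (0.360/1.27) × 12.86 = 3.646 mg/L.
Minimum DO = C_s − D_c = 11.0 − 3.646 = 7.354 mg/L.

t_c ≈ 1.31 d; D_c ≈ 3.65 mg/L; min DO ≈ 7.35 mg/L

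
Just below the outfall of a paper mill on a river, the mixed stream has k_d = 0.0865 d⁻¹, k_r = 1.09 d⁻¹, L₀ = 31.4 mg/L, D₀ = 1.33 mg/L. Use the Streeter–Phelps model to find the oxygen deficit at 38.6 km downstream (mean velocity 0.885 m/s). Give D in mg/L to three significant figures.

D ≈ 1.80 mg/L

Travel time t = x/v = 38.6 km / (0.885 m/s) = 38600 m / 0.885 m/s = 43620 s = 0.5048 d.
k_d L₀/(k_r−k_d) = 0.0865×31.4/(1.09−0.0865) = 2.716/1.004 = 2.707 mg/L.
e^(−k_d t) = e^(−0.0865×0.5048) = 0.9573; e^(−k_r t) = e^(−1.09×0.5048) = 0.5768.
D = 2.707 × (0.9573 − 0.5768) + 1.33 × 0.5768 = 1.030 + 0.7672 = 1.797 mg/L.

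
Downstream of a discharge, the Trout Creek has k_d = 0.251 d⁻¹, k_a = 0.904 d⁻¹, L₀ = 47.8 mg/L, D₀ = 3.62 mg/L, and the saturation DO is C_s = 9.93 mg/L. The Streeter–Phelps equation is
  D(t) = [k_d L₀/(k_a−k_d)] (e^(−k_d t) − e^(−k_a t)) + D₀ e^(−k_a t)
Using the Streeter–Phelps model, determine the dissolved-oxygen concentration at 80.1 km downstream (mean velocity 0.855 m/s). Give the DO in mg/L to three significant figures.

DO ≈ 1.47 mg/L

Travel time t = x/v = 80.1 km / (0.855 m/s) = 80100 m / 0.855 m/s = 93680 s = 1.084 d.
k_d L₀/(k_a−k_d) = 0.251×47.8/(0.904−0.251) = 12.00/0.6530 = 18.37 mg/L.
e^(−k_d t) = e^(−0.251×1.084) = 0.7617; e^(−k_a t) = e^(−0.904×1.084) = 0.3752.
D = 18.37 × (0.7617 − 0.3752) + 3.62 × 0.3752 = 7.101 + 1.358 = 8.460 mg/L.
DO = C_s − D = 9.93 − 8.460 = 1.470 mg/L.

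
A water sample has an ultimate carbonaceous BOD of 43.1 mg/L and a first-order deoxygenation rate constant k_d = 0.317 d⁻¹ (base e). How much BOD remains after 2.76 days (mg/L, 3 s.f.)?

L ≈ 18.0 mg/L

L_t = L₀ e^(−k_d t) = 43.1 × e^(−0.317×2.76) = 43.1 × 0.4169 = 17.97 mg/L.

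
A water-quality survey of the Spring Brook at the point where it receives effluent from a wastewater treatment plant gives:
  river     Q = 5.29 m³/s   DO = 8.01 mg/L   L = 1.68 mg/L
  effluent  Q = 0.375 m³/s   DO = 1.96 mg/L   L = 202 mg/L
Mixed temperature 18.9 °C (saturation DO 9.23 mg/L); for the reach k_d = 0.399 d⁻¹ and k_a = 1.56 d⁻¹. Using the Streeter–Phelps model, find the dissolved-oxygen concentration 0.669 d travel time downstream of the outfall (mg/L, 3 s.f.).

DO ≈ 6.54 mg/L

Mixed DO = (5.29×8.01 + 0.375×1.96)/(5.29+0.375) = 43.11/5.665 = 7.610 mg/L.
Mixed L₀ = (5.29×1.68 + 0.375×202)/(5.665) = 84.64/5.665 = 14.94 mg/L.
Initial deficit D₀ = C_s − DO₀ = 9.23 − 7.610 = 1.620 mg/L.
D(0.669) = [0.399×14.94/(1.56−0.399)](e^(−0.399×0.669) − e^(−1.56×0.669)) + 1.620 e^(−1.56×0.669)
= 5.135 × (0.7657 − 0.3522) + 1.620 × 0.3522 = 2.694 mg/L.
DO = 9.23 − 2.694 = 6.536 mg/L.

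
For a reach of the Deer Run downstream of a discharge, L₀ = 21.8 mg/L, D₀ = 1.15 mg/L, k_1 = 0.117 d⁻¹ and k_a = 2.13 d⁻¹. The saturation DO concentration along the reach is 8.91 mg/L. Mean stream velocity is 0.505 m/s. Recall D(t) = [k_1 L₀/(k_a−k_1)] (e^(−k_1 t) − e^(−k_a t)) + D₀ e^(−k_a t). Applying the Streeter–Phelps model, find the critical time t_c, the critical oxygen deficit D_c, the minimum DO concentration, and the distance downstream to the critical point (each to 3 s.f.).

t_c ≈ 0.258 d; D_c ≈ 1.16 mg/L; min DO ≈ 7.75 mg/L; x_c ≈ 11.3 km

With k_a/k_1 = 18.21 and 1 − D₀(k_a−k_1)/(k_1 L₀) = 0.09239,
t_c = ln(18.21 × 0.09239) / (2.13 − 0.117) = ln(1.682) / 2.013 = 0.5200/2.013 = 0.2583 d.
D_c = (k_1/k_a) L₀ e^(−k_1 t_c) = (0.117/2.13) × 21.8 × e^(−0.117×0.2583) = 0.05493 × 21.8 × 0.9702 = 1.162 mg/L.
Minimum DO = C_s − D_c = 8.91 − 1.162 = 7.748 mg/L.
x_c = v t_c = 0.505 m/s × 0.2583 d × 86400 s/d = 11270 m ≈ 11.3 km.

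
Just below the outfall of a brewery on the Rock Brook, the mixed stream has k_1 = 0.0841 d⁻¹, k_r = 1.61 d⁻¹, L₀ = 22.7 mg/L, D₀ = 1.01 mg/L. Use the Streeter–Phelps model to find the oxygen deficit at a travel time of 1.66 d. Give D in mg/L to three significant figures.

D ≈ 1.07 mg/L

k_1 L₀/(k_r−k_1) = 0.0841×22.7/(1.61−0.0841) = 1.909/1.526 = 1.251 mg/L.
e^(−k_1 t) = e^(−0.0841×1.660) = 0.8697; e^(−k_r t) = e^(−1.61×1.660) = 0.06907.
D = 1.251 × (0.8697 − 0.06907) + 1.01 × 0.06907 = 1.002 + 0.06976 = 1.071 mg/L.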